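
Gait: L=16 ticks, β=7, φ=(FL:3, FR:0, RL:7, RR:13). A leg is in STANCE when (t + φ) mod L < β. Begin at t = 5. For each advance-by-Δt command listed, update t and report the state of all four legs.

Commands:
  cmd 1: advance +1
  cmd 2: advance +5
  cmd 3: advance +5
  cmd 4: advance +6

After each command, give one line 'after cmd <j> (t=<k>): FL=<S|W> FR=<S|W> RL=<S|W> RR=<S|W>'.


start t=5: FL=W FR=S RL=W RR=S
cmd 1: advance +1 → t=6, phase=(9,6,13,3) → FL=W FR=S RL=W RR=S
cmd 2: advance +5 → t=11, phase=(14,11,2,8) → FL=W FR=W RL=S RR=W
cmd 3: advance +5 → t=16, phase=(3,0,7,13) → FL=S FR=S RL=W RR=W
cmd 4: advance +6 → t=22, phase=(9,6,13,3) → FL=W FR=S RL=W RR=S

after cmd 1 (t=6): FL=W FR=S RL=W RR=S
after cmd 2 (t=11): FL=W FR=W RL=S RR=W
after cmd 3 (t=16): FL=S FR=S RL=W RR=W
after cmd 4 (t=22): FL=W FR=S RL=W RR=S


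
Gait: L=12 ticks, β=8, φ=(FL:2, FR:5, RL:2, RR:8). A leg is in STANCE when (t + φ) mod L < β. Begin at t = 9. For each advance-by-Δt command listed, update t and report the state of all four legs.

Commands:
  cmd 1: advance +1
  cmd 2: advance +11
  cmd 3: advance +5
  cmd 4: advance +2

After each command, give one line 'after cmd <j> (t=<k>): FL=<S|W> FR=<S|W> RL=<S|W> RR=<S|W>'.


start t=9: FL=W FR=S RL=W RR=S
cmd 1: advance +1 → t=10, phase=(0,3,0,6) → FL=S FR=S RL=S RR=S
cmd 2: advance +11 → t=21, phase=(11,2,11,5) → FL=W FR=S RL=W RR=S
cmd 3: advance +5 → t=26, phase=(4,7,4,10) → FL=S FR=S RL=S RR=W
cmd 4: advance +2 → t=28, phase=(6,9,6,0) → FL=S FR=W RL=S RR=S

after cmd 1 (t=10): FL=S FR=S RL=S RR=S
after cmd 2 (t=21): FL=W FR=S RL=W RR=S
after cmd 3 (t=26): FL=S FR=S RL=S RR=W
after cmd 4 (t=28): FL=S FR=W RL=S RR=S


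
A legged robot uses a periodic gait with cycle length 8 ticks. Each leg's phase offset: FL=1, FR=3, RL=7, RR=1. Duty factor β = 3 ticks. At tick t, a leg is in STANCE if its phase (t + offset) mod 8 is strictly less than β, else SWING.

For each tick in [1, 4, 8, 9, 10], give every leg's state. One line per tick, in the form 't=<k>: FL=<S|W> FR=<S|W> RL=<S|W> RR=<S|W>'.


t=1: FL=S FR=W RL=S RR=S
t=4: FL=W FR=W RL=W RR=W
t=8: FL=S FR=W RL=W RR=S
t=9: FL=S FR=W RL=S RR=S
t=10: FL=W FR=W RL=S RR=W

t=1: phase=(2,4,0,2) vs β=3 → FL=S FR=W RL=S RR=S
t=4: phase=(5,7,3,5) vs β=3 → FL=W FR=W RL=W RR=W
t=8: phase=(1,3,7,1) vs β=3 → FL=S FR=W RL=W RR=S
t=9: phase=(2,4,0,2) vs β=3 → FL=S FR=W RL=S RR=S
t=10: phase=(3,5,1,3) vs β=3 → FL=W FR=W RL=S RR=W


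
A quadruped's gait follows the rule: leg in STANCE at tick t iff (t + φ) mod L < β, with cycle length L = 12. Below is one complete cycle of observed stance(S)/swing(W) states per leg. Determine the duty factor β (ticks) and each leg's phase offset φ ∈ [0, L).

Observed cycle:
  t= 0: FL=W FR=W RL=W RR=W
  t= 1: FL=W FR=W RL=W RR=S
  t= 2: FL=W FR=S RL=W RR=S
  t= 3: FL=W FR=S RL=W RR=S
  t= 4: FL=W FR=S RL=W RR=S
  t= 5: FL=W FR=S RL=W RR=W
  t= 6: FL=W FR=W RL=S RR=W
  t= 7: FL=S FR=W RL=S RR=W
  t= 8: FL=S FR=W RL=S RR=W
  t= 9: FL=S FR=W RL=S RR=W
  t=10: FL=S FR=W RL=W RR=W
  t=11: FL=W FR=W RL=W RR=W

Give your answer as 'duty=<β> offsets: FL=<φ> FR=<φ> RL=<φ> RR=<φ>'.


duty=4 offsets: FL=5 FR=10 RL=6 RR=11

duty β = stance ticks per leg = 4
FL: stance ticks = 4; W→S at t=7 → φ=5
FR: stance ticks = 4; W→S at t=2 → φ=10
RL: stance ticks = 4; W→S at t=6 → φ=6
RR: stance ticks = 4; W→S at t=1 → φ=11


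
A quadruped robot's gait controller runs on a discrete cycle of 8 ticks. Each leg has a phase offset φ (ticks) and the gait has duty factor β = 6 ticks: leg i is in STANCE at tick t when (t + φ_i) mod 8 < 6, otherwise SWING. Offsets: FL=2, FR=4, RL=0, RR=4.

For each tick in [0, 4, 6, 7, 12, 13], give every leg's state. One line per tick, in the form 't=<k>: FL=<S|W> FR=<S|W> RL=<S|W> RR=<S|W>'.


t=0: phase=(2,4,0,4) vs β=6 → FL=S FR=S RL=S RR=S
t=4: phase=(6,0,4,0) vs β=6 → FL=W FR=S RL=S RR=S
t=6: phase=(0,2,6,2) vs β=6 → FL=S FR=S RL=W RR=S
t=7: phase=(1,3,7,3) vs β=6 → FL=S FR=S RL=W RR=S
t=12: phase=(6,0,4,0) vs β=6 → FL=W FR=S RL=S RR=S
t=13: phase=(7,1,5,1) vs β=6 → FL=W FR=S RL=S RR=S

t=0: FL=S FR=S RL=S RR=S
t=4: FL=W FR=S RL=S RR=S
t=6: FL=S FR=S RL=W RR=S
t=7: FL=S FR=S RL=W RR=S
t=12: FL=W FR=S RL=S RR=S
t=13: FL=W FR=S RL=S RR=S


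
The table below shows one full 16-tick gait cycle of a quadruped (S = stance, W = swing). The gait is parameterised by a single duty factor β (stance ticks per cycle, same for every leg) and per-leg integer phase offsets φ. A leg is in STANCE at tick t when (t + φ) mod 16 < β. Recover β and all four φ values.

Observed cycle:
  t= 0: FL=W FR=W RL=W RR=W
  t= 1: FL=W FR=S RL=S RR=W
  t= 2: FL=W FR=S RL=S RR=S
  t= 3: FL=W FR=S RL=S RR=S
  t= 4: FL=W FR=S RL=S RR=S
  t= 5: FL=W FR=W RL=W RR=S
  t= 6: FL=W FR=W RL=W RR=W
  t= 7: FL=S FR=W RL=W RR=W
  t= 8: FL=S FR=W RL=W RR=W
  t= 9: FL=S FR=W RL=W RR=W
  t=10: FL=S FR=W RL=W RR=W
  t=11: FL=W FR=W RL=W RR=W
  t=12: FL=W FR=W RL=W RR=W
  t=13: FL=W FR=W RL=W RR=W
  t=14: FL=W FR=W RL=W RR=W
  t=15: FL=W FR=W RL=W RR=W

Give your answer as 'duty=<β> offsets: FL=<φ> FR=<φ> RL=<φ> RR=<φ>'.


duty=4 offsets: FL=9 FR=15 RL=15 RR=14

duty β = stance ticks per leg = 4
FL: stance ticks = 4; W→S at t=7 → φ=9
FR: stance ticks = 4; W→S at t=1 → φ=15
RL: stance ticks = 4; W→S at t=1 → φ=15
RR: stance ticks = 4; W→S at t=2 → φ=14


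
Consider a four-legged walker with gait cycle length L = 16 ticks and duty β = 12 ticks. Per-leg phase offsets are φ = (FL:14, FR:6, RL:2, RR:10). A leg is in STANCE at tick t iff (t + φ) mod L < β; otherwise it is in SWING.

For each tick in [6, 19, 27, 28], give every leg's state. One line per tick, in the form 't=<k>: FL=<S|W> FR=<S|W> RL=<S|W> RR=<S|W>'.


t=6: FL=S FR=W RL=S RR=S
t=19: FL=S FR=S RL=S RR=W
t=27: FL=S FR=S RL=W RR=S
t=28: FL=S FR=S RL=W RR=S

t=6: phase=(4,12,8,0) vs β=12 → FL=S FR=W RL=S RR=S
t=19: phase=(1,9,5,13) vs β=12 → FL=S FR=S RL=S RR=W
t=27: phase=(9,1,13,5) vs β=12 → FL=S FR=S RL=W RR=S
t=28: phase=(10,2,14,6) vs β=12 → FL=S FR=S RL=W RR=S


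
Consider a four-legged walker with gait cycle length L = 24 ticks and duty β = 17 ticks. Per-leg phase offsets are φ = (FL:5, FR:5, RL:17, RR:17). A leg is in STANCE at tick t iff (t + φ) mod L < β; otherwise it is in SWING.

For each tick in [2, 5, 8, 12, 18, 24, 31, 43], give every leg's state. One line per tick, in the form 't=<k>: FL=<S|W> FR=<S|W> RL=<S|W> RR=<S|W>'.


t=2: FL=S FR=S RL=W RR=W
t=5: FL=S FR=S RL=W RR=W
t=8: FL=S FR=S RL=S RR=S
t=12: FL=W FR=W RL=S RR=S
t=18: FL=W FR=W RL=S RR=S
t=24: FL=S FR=S RL=W RR=W
t=31: FL=S FR=S RL=S RR=S
t=43: FL=S FR=S RL=S RR=S

t=2: phase=(7,7,19,19) vs β=17 → FL=S FR=S RL=W RR=W
t=5: phase=(10,10,22,22) vs β=17 → FL=S FR=S RL=W RR=W
t=8: phase=(13,13,1,1) vs β=17 → FL=S FR=S RL=S RR=S
t=12: phase=(17,17,5,5) vs β=17 → FL=W FR=W RL=S RR=S
t=18: phase=(23,23,11,11) vs β=17 → FL=W FR=W RL=S RR=S
t=24: phase=(5,5,17,17) vs β=17 → FL=S FR=S RL=W RR=W
t=31: phase=(12,12,0,0) vs β=17 → FL=S FR=S RL=S RR=S
t=43: phase=(0,0,12,12) vs β=17 → FL=S FR=S RL=S RR=S


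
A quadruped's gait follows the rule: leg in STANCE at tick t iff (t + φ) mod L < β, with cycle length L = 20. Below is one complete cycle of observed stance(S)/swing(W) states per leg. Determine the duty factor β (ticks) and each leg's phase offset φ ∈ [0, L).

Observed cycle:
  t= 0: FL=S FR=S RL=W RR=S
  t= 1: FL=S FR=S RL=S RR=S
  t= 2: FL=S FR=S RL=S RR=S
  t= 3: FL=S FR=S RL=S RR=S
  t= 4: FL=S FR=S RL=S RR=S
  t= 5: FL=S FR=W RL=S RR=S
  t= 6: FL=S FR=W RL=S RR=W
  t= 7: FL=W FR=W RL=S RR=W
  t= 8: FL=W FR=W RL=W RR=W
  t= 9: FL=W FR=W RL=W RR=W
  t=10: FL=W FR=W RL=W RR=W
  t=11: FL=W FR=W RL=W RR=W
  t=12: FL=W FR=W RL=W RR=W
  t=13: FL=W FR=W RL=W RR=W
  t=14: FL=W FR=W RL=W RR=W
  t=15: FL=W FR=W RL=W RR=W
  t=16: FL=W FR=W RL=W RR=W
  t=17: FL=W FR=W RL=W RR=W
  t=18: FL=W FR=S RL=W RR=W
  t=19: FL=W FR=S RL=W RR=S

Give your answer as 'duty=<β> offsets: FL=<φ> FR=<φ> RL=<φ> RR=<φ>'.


duty=7 offsets: FL=0 FR=2 RL=19 RR=1

duty β = stance ticks per leg = 7
FL: stance ticks = 7; W→S at t=0 → φ=0
FR: stance ticks = 7; W→S at t=18 → φ=2
RL: stance ticks = 7; W→S at t=1 → φ=19
RR: stance ticks = 7; W→S at t=19 → φ=1


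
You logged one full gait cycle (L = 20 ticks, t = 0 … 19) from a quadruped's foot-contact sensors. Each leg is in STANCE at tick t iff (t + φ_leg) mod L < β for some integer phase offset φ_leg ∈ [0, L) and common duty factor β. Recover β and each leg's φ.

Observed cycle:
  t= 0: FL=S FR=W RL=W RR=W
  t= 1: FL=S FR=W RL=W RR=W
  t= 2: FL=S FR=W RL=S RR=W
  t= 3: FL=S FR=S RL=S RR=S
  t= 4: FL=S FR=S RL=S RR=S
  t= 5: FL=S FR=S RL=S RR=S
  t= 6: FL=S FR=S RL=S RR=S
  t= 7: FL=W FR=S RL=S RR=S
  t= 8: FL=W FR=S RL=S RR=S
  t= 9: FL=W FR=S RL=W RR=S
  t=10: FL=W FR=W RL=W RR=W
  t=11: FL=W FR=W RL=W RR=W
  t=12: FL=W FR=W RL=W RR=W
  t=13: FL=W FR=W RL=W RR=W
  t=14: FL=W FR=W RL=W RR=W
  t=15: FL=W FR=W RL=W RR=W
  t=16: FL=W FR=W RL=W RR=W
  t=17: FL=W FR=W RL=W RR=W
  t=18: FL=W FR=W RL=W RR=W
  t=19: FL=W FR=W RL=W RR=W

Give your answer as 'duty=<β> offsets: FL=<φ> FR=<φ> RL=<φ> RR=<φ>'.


duty β = stance ticks per leg = 7
FL: stance ticks = 7; W→S at t=0 → φ=0
FR: stance ticks = 7; W→S at t=3 → φ=17
RL: stance ticks = 7; W→S at t=2 → φ=18
RR: stance ticks = 7; W→S at t=3 → φ=17

duty=7 offsets: FL=0 FR=17 RL=18 RR=17


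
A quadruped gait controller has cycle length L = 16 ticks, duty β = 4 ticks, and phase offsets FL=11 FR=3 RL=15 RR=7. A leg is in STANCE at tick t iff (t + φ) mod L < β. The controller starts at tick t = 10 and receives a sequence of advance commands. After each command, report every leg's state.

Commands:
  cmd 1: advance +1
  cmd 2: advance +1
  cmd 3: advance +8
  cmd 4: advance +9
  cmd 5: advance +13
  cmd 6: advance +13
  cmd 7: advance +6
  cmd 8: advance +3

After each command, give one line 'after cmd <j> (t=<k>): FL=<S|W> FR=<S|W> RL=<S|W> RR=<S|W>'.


start t=10: FL=W FR=W RL=W RR=S
cmd 1: advance +1 → t=11, phase=(6,14,10,2) → FL=W FR=W RL=W RR=S
cmd 2: advance +1 → t=12, phase=(7,15,11,3) → FL=W FR=W RL=W RR=S
cmd 3: advance +8 → t=20, phase=(15,7,3,11) → FL=W FR=W RL=S RR=W
cmd 4: advance +9 → t=29, phase=(8,0,12,4) → FL=W FR=S RL=W RR=W
cmd 5: advance +13 → t=42, phase=(5,13,9,1) → FL=W FR=W RL=W RR=S
cmd 6: advance +13 → t=55, phase=(2,10,6,14) → FL=S FR=W RL=W RR=W
cmd 7: advance +6 → t=61, phase=(8,0,12,4) → FL=W FR=S RL=W RR=W
cmd 8: advance +3 → t=64, phase=(11,3,15,7) → FL=W FR=S RL=W RR=W

after cmd 1 (t=11): FL=W FR=W RL=W RR=S
after cmd 2 (t=12): FL=W FR=W RL=W RR=S
after cmd 3 (t=20): FL=W FR=W RL=S RR=W
after cmd 4 (t=29): FL=W FR=S RL=W RR=W
after cmd 5 (t=42): FL=W FR=W RL=W RR=S
after cmd 6 (t=55): FL=S FR=W RL=W RR=W
after cmd 7 (t=61): FL=W FR=S RL=W RR=W
after cmd 8 (t=64): FL=W FR=S RL=W RR=W


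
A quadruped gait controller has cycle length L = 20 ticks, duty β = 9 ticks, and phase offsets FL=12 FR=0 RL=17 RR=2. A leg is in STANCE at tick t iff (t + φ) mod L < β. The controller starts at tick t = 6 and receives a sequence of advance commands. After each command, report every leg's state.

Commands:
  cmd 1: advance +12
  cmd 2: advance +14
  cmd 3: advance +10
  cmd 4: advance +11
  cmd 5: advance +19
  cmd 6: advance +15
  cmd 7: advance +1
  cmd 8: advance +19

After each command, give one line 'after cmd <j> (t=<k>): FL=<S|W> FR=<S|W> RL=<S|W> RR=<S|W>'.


start t=6: FL=W FR=S RL=S RR=S
cmd 1: advance +12 → t=18, phase=(10,18,15,0) → FL=W FR=W RL=W RR=S
cmd 2: advance +14 → t=32, phase=(4,12,9,14) → FL=S FR=W RL=W RR=W
cmd 3: advance +10 → t=42, phase=(14,2,19,4) → FL=W FR=S RL=W RR=S
cmd 4: advance +11 → t=53, phase=(5,13,10,15) → FL=S FR=W RL=W RR=W
cmd 5: advance +19 → t=72, phase=(4,12,9,14) → FL=S FR=W RL=W RR=W
cmd 6: advance +15 → t=87, phase=(19,7,4,9) → FL=W FR=S RL=S RR=W
cmd 7: advance +1 → t=88, phase=(0,8,5,10) → FL=S FR=S RL=S RR=W
cmd 8: advance +19 → t=107, phase=(19,7,4,9) → FL=W FR=S RL=S RR=W

after cmd 1 (t=18): FL=W FR=W RL=W RR=S
after cmd 2 (t=32): FL=S FR=W RL=W RR=W
after cmd 3 (t=42): FL=W FR=S RL=W RR=S
after cmd 4 (t=53): FL=S FR=W RL=W RR=W
after cmd 5 (t=72): FL=S FR=W RL=W RR=W
after cmd 6 (t=87): FL=W FR=S RL=S RR=W
after cmd 7 (t=88): FL=S FR=S RL=S RR=W
after cmd 8 (t=107): FL=W FR=S RL=S RR=W


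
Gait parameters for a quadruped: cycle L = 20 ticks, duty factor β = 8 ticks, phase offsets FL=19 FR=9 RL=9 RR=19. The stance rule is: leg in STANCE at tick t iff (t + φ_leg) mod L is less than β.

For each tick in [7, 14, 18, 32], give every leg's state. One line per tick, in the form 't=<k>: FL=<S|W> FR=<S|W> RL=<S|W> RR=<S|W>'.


t=7: FL=S FR=W RL=W RR=S
t=14: FL=W FR=S RL=S RR=W
t=18: FL=W FR=S RL=S RR=W
t=32: FL=W FR=S RL=S RR=W

t=7: phase=(6,16,16,6) vs β=8 → FL=S FR=W RL=W RR=S
t=14: phase=(13,3,3,13) vs β=8 → FL=W FR=S RL=S RR=W
t=18: phase=(17,7,7,17) vs β=8 → FL=W FR=S RL=S RR=W
t=32: phase=(11,1,1,11) vs β=8 → FL=W FR=S RL=S RR=W


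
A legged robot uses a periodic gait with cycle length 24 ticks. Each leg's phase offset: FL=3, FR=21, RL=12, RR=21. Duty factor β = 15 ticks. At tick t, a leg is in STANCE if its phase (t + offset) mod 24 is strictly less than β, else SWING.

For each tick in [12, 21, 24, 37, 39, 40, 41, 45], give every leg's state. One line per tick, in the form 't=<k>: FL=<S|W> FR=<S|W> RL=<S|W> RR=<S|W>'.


t=12: FL=W FR=S RL=S RR=S
t=21: FL=S FR=W RL=S RR=W
t=24: FL=S FR=W RL=S RR=W
t=37: FL=W FR=S RL=S RR=S
t=39: FL=W FR=S RL=S RR=S
t=40: FL=W FR=S RL=S RR=S
t=41: FL=W FR=S RL=S RR=S
t=45: FL=S FR=W RL=S RR=W

t=12: phase=(15,9,0,9) vs β=15 → FL=W FR=S RL=S RR=S
t=21: phase=(0,18,9,18) vs β=15 → FL=S FR=W RL=S RR=W
t=24: phase=(3,21,12,21) vs β=15 → FL=S FR=W RL=S RR=W
t=37: phase=(16,10,1,10) vs β=15 → FL=W FR=S RL=S RR=S
t=39: phase=(18,12,3,12) vs β=15 → FL=W FR=S RL=S RR=S
t=40: phase=(19,13,4,13) vs β=15 → FL=W FR=S RL=S RR=S
t=41: phase=(20,14,5,14) vs β=15 → FL=W FR=S RL=S RR=S
t=45: phase=(0,18,9,18) vs β=15 → FL=S FR=W RL=S RR=W


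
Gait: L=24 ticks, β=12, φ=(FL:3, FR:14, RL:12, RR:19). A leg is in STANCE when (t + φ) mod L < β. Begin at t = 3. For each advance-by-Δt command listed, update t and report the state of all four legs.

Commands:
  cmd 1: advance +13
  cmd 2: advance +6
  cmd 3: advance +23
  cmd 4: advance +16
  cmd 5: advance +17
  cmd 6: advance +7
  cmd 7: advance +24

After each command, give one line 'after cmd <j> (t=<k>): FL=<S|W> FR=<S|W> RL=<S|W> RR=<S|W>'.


after cmd 1 (t=16): FL=W FR=S RL=S RR=S
after cmd 2 (t=22): FL=S FR=W RL=S RR=W
after cmd 3 (t=45): FL=S FR=S RL=S RR=W
after cmd 4 (t=61): FL=W FR=S RL=S RR=S
after cmd 5 (t=78): FL=S FR=W RL=W RR=S
after cmd 6 (t=85): FL=W FR=S RL=S RR=S
after cmd 7 (t=109): FL=W FR=S RL=S RR=S

start t=3: FL=S FR=W RL=W RR=W
cmd 1: advance +13 → t=16, phase=(19,6,4,11) → FL=W FR=S RL=S RR=S
cmd 2: advance +6 → t=22, phase=(1,12,10,17) → FL=S FR=W RL=S RR=W
cmd 3: advance +23 → t=45, phase=(0,11,9,16) → FL=S FR=S RL=S RR=W
cmd 4: advance +16 → t=61, phase=(16,3,1,8) → FL=W FR=S RL=S RR=S
cmd 5: advance +17 → t=78, phase=(9,20,18,1) → FL=S FR=W RL=W RR=S
cmd 6: advance +7 → t=85, phase=(16,3,1,8) → FL=W FR=S RL=S RR=S
cmd 7: advance +24 → t=109, phase=(16,3,1,8) → FL=W FR=S RL=S RR=S


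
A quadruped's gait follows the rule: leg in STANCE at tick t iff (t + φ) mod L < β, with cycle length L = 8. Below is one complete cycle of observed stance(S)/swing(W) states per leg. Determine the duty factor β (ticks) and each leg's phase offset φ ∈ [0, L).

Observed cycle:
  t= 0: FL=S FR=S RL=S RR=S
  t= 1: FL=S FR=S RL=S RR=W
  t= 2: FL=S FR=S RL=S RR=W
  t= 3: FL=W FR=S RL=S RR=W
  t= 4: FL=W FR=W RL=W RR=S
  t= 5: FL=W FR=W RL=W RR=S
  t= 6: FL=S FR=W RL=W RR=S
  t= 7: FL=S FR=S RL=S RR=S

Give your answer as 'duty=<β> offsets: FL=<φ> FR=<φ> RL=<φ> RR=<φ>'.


duty=5 offsets: FL=2 FR=1 RL=1 RR=4

duty β = stance ticks per leg = 5
FL: stance ticks = 5; W→S at t=6 → φ=2
FR: stance ticks = 5; W→S at t=7 → φ=1
RL: stance ticks = 5; W→S at t=7 → φ=1
RR: stance ticks = 5; W→S at t=4 → φ=4


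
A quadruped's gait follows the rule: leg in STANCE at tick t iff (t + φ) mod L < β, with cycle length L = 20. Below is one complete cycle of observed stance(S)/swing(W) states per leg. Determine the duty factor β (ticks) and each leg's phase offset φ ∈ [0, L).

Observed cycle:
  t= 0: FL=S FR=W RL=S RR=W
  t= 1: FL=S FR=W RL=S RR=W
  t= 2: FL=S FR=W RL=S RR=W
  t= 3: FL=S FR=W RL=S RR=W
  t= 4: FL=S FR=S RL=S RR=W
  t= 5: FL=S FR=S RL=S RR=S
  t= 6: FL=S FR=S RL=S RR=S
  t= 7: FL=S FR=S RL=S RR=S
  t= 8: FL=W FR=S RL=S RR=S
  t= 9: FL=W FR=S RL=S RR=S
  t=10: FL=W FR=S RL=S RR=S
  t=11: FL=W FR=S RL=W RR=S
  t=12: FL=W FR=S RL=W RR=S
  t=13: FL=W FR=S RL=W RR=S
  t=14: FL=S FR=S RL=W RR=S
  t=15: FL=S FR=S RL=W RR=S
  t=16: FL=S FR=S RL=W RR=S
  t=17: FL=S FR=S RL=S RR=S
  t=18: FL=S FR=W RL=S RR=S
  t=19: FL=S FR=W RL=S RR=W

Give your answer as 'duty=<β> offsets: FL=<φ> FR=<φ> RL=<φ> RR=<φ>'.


duty β = stance ticks per leg = 14
FL: stance ticks = 14; W→S at t=14 → φ=6
FR: stance ticks = 14; W→S at t=4 → φ=16
RL: stance ticks = 14; W→S at t=17 → φ=3
RR: stance ticks = 14; W→S at t=5 → φ=15

duty=14 offsets: FL=6 FR=16 RL=3 RR=15


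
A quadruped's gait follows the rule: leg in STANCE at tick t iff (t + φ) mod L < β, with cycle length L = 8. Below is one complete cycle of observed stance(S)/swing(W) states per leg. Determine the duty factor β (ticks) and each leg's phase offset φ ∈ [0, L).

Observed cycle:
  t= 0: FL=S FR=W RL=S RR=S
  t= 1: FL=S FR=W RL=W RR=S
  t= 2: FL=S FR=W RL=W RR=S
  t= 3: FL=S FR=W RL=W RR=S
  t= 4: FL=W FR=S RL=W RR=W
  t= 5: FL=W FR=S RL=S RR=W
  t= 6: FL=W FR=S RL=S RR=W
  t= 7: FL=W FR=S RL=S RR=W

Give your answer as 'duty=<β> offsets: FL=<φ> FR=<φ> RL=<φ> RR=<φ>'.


duty β = stance ticks per leg = 4
FL: stance ticks = 4; W→S at t=0 → φ=0
FR: stance ticks = 4; W→S at t=4 → φ=4
RL: stance ticks = 4; W→S at t=5 → φ=3
RR: stance ticks = 4; W→S at t=0 → φ=0

duty=4 offsets: FL=0 FR=4 RL=3 RR=0


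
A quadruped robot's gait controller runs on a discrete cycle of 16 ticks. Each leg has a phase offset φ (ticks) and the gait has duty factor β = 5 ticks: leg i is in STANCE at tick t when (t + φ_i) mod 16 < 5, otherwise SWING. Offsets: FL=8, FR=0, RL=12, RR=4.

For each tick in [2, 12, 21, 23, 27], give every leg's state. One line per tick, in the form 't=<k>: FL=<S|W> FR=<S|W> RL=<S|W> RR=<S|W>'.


t=2: phase=(10,2,14,6) vs β=5 → FL=W FR=S RL=W RR=W
t=12: phase=(4,12,8,0) vs β=5 → FL=S FR=W RL=W RR=S
t=21: phase=(13,5,1,9) vs β=5 → FL=W FR=W RL=S RR=W
t=23: phase=(15,7,3,11) vs β=5 → FL=W FR=W RL=S RR=W
t=27: phase=(3,11,7,15) vs β=5 → FL=S FR=W RL=W RR=W

t=2: FL=W FR=S RL=W RR=W
t=12: FL=S FR=W RL=W RR=S
t=21: FL=W FR=W RL=S RR=W
t=23: FL=W FR=W RL=S RR=W
t=27: FL=S FR=W RL=W RR=W


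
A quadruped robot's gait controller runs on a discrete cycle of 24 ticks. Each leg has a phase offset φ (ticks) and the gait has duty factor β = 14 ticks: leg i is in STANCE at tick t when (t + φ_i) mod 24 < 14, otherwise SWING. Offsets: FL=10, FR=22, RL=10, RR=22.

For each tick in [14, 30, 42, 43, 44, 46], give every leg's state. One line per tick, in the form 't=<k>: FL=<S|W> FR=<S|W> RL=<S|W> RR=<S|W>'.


t=14: phase=(0,12,0,12) vs β=14 → FL=S FR=S RL=S RR=S
t=30: phase=(16,4,16,4) vs β=14 → FL=W FR=S RL=W RR=S
t=42: phase=(4,16,4,16) vs β=14 → FL=S FR=W RL=S RR=W
t=43: phase=(5,17,5,17) vs β=14 → FL=S FR=W RL=S RR=W
t=44: phase=(6,18,6,18) vs β=14 → FL=S FR=W RL=S RR=W
t=46: phase=(8,20,8,20) vs β=14 → FL=S FR=W RL=S RR=W

t=14: FL=S FR=S RL=S RR=S
t=30: FL=W FR=S RL=W RR=S
t=42: FL=S FR=W RL=S RR=W
t=43: FL=S FR=W RL=S RR=W
t=44: FL=S FR=W RL=S RR=W
t=46: FL=S FR=W RL=S RR=W


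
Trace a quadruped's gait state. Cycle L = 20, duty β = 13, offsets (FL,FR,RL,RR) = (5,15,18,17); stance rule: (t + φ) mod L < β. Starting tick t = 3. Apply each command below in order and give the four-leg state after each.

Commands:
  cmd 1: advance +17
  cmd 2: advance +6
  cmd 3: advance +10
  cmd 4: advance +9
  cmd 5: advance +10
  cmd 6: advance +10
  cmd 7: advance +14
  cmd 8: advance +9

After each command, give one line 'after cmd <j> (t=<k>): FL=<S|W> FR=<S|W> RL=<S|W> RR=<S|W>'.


after cmd 1 (t=20): FL=S FR=W RL=W RR=W
after cmd 2 (t=26): FL=S FR=S RL=S RR=S
after cmd 3 (t=36): FL=S FR=S RL=W RR=W
after cmd 4 (t=45): FL=S FR=S RL=S RR=S
after cmd 5 (t=55): FL=S FR=S RL=W RR=S
after cmd 6 (t=65): FL=S FR=S RL=S RR=S
after cmd 7 (t=79): FL=S FR=W RL=W RR=W
after cmd 8 (t=88): FL=W FR=S RL=S RR=S

start t=3: FL=S FR=W RL=S RR=S
cmd 1: advance +17 → t=20, phase=(5,15,18,17) → FL=S FR=W RL=W RR=W
cmd 2: advance +6 → t=26, phase=(11,1,4,3) → FL=S FR=S RL=S RR=S
cmd 3: advance +10 → t=36, phase=(1,11,14,13) → FL=S FR=S RL=W RR=W
cmd 4: advance +9 → t=45, phase=(10,0,3,2) → FL=S FR=S RL=S RR=S
cmd 5: advance +10 → t=55, phase=(0,10,13,12) → FL=S FR=S RL=W RR=S
cmd 6: advance +10 → t=65, phase=(10,0,3,2) → FL=S FR=S RL=S RR=S
cmd 7: advance +14 → t=79, phase=(4,14,17,16) → FL=S FR=W RL=W RR=W
cmd 8: advance +9 → t=88, phase=(13,3,6,5) → FL=W FR=S RL=S RR=S


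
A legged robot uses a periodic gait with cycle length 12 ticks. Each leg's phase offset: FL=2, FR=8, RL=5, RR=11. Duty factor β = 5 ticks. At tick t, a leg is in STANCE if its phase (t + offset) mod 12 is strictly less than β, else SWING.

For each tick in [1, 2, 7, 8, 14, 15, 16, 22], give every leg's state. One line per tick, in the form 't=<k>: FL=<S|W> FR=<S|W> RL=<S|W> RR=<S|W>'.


t=1: FL=S FR=W RL=W RR=S
t=2: FL=S FR=W RL=W RR=S
t=7: FL=W FR=S RL=S RR=W
t=8: FL=W FR=S RL=S RR=W
t=14: FL=S FR=W RL=W RR=S
t=15: FL=W FR=W RL=W RR=S
t=16: FL=W FR=S RL=W RR=S
t=22: FL=S FR=W RL=S RR=W

t=1: phase=(3,9,6,0) vs β=5 → FL=S FR=W RL=W RR=S
t=2: phase=(4,10,7,1) vs β=5 → FL=S FR=W RL=W RR=S
t=7: phase=(9,3,0,6) vs β=5 → FL=W FR=S RL=S RR=W
t=8: phase=(10,4,1,7) vs β=5 → FL=W FR=S RL=S RR=W
t=14: phase=(4,10,7,1) vs β=5 → FL=S FR=W RL=W RR=S
t=15: phase=(5,11,8,2) vs β=5 → FL=W FR=W RL=W RR=S
t=16: phase=(6,0,9,3) vs β=5 → FL=W FR=S RL=W RR=S
t=22: phase=(0,6,3,9) vs β=5 → FL=S FR=W RL=S RR=W


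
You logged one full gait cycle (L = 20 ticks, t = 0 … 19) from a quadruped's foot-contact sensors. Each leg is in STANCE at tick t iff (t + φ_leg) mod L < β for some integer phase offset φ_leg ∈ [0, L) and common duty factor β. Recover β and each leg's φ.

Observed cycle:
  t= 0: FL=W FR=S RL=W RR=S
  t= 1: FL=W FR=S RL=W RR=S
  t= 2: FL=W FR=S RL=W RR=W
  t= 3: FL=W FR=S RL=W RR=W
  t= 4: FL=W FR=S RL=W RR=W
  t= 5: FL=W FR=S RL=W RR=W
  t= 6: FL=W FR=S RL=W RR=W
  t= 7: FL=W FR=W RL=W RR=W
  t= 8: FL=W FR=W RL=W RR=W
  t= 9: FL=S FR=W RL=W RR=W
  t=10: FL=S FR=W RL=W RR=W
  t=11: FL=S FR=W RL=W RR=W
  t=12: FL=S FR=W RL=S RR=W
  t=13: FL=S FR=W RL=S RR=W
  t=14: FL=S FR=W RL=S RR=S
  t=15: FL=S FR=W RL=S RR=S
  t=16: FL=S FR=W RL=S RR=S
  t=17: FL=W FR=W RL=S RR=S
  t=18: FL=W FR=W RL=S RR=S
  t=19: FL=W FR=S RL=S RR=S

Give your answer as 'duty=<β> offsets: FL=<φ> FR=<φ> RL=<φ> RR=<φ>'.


duty=8 offsets: FL=11 FR=1 RL=8 RR=6

duty β = stance ticks per leg = 8
FL: stance ticks = 8; W→S at t=9 → φ=11
FR: stance ticks = 8; W→S at t=19 → φ=1
RL: stance ticks = 8; W→S at t=12 → φ=8
RR: stance ticks = 8; W→S at t=14 → φ=6


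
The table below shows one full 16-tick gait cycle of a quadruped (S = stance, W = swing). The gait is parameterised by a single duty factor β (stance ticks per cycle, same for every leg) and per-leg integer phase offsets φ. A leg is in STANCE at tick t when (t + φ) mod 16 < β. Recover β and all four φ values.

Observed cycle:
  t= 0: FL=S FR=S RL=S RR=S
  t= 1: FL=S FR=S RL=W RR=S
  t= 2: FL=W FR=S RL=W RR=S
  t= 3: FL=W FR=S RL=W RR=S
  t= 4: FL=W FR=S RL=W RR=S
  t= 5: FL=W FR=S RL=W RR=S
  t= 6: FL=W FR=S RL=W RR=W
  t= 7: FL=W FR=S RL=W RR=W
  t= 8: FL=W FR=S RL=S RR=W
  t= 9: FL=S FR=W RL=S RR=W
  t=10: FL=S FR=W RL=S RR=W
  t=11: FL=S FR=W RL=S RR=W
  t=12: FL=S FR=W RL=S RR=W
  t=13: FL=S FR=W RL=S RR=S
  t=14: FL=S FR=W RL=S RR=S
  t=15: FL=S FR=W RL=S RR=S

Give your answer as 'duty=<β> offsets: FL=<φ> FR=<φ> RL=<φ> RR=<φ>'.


duty=9 offsets: FL=7 FR=0 RL=8 RR=3

duty β = stance ticks per leg = 9
FL: stance ticks = 9; W→S at t=9 → φ=7
FR: stance ticks = 9; W→S at t=0 → φ=0
RL: stance ticks = 9; W→S at t=8 → φ=8
RR: stance ticks = 9; W→S at t=13 → φ=3


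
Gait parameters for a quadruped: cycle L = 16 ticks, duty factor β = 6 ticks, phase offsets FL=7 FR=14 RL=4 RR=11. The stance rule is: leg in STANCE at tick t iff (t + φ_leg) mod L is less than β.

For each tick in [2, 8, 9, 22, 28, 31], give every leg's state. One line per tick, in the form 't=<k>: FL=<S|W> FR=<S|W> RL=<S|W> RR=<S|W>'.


t=2: FL=W FR=S RL=W RR=W
t=8: FL=W FR=W RL=W RR=S
t=9: FL=S FR=W RL=W RR=S
t=22: FL=W FR=S RL=W RR=S
t=28: FL=S FR=W RL=S RR=W
t=31: FL=W FR=W RL=S RR=W

t=2: phase=(9,0,6,13) vs β=6 → FL=W FR=S RL=W RR=W
t=8: phase=(15,6,12,3) vs β=6 → FL=W FR=W RL=W RR=S
t=9: phase=(0,7,13,4) vs β=6 → FL=S FR=W RL=W RR=S
t=22: phase=(13,4,10,1) vs β=6 → FL=W FR=S RL=W RR=S
t=28: phase=(3,10,0,7) vs β=6 → FL=S FR=W RL=S RR=W
t=31: phase=(6,13,3,10) vs β=6 → FL=W FR=W RL=S RR=W


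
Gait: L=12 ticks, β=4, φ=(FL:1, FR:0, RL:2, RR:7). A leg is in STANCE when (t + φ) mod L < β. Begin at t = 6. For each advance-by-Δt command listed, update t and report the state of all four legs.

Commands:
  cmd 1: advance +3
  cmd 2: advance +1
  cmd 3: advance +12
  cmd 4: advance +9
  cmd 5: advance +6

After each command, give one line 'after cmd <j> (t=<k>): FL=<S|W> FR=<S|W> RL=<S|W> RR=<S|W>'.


after cmd 1 (t=9): FL=W FR=W RL=W RR=W
after cmd 2 (t=10): FL=W FR=W RL=S RR=W
after cmd 3 (t=22): FL=W FR=W RL=S RR=W
after cmd 4 (t=31): FL=W FR=W RL=W RR=S
after cmd 5 (t=37): FL=S FR=S RL=S RR=W

start t=6: FL=W FR=W RL=W RR=S
cmd 1: advance +3 → t=9, phase=(10,9,11,4) → FL=W FR=W RL=W RR=W
cmd 2: advance +1 → t=10, phase=(11,10,0,5) → FL=W FR=W RL=S RR=W
cmd 3: advance +12 → t=22, phase=(11,10,0,5) → FL=W FR=W RL=S RR=W
cmd 4: advance +9 → t=31, phase=(8,7,9,2) → FL=W FR=W RL=W RR=S
cmd 5: advance +6 → t=37, phase=(2,1,3,8) → FL=S FR=S RL=S RR=W


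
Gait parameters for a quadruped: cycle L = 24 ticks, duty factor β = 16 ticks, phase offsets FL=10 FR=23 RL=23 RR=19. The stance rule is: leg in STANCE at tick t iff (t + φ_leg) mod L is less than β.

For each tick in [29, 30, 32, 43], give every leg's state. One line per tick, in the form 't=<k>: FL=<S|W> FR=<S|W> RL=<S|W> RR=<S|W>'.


t=29: FL=S FR=S RL=S RR=S
t=30: FL=W FR=S RL=S RR=S
t=32: FL=W FR=S RL=S RR=S
t=43: FL=S FR=W RL=W RR=S

t=29: phase=(15,4,4,0) vs β=16 → FL=S FR=S RL=S RR=S
t=30: phase=(16,5,5,1) vs β=16 → FL=W FR=S RL=S RR=S
t=32: phase=(18,7,7,3) vs β=16 → FL=W FR=S RL=S RR=S
t=43: phase=(5,18,18,14) vs β=16 → FL=S FR=W RL=W RR=S


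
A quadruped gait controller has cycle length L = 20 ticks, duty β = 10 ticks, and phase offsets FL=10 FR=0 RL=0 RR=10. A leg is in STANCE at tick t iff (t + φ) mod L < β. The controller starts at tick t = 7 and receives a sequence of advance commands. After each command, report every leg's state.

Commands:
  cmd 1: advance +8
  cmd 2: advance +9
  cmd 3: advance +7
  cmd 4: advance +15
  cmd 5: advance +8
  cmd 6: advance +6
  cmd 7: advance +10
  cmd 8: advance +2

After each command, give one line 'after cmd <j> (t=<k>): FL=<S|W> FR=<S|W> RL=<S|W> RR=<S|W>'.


after cmd 1 (t=15): FL=S FR=W RL=W RR=S
after cmd 2 (t=24): FL=W FR=S RL=S RR=W
after cmd 3 (t=31): FL=S FR=W RL=W RR=S
after cmd 4 (t=46): FL=W FR=S RL=S RR=W
after cmd 5 (t=54): FL=S FR=W RL=W RR=S
after cmd 6 (t=60): FL=W FR=S RL=S RR=W
after cmd 7 (t=70): FL=S FR=W RL=W RR=S
after cmd 8 (t=72): FL=S FR=W RL=W RR=S

start t=7: FL=W FR=S RL=S RR=W
cmd 1: advance +8 → t=15, phase=(5,15,15,5) → FL=S FR=W RL=W RR=S
cmd 2: advance +9 → t=24, phase=(14,4,4,14) → FL=W FR=S RL=S RR=W
cmd 3: advance +7 → t=31, phase=(1,11,11,1) → FL=S FR=W RL=W RR=S
cmd 4: advance +15 → t=46, phase=(16,6,6,16) → FL=W FR=S RL=S RR=W
cmd 5: advance +8 → t=54, phase=(4,14,14,4) → FL=S FR=W RL=W RR=S
cmd 6: advance +6 → t=60, phase=(10,0,0,10) → FL=W FR=S RL=S RR=W
cmd 7: advance +10 → t=70, phase=(0,10,10,0) → FL=S FR=W RL=W RR=S
cmd 8: advance +2 → t=72, phase=(2,12,12,2) → FL=S FR=W RL=W RR=S


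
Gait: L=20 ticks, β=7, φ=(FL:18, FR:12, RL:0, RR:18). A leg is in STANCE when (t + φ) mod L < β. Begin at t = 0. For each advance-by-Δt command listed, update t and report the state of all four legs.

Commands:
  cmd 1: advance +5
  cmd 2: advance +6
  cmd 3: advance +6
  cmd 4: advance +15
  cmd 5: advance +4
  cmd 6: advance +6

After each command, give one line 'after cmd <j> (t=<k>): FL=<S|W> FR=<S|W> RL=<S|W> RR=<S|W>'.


start t=0: FL=W FR=W RL=S RR=W
cmd 1: advance +5 → t=5, phase=(3,17,5,3) → FL=S FR=W RL=S RR=S
cmd 2: advance +6 → t=11, phase=(9,3,11,9) → FL=W FR=S RL=W RR=W
cmd 3: advance +6 → t=17, phase=(15,9,17,15) → FL=W FR=W RL=W RR=W
cmd 4: advance +15 → t=32, phase=(10,4,12,10) → FL=W FR=S RL=W RR=W
cmd 5: advance +4 → t=36, phase=(14,8,16,14) → FL=W FR=W RL=W RR=W
cmd 6: advance +6 → t=42, phase=(0,14,2,0) → FL=S FR=W RL=S RR=S

after cmd 1 (t=5): FL=S FR=W RL=S RR=S
after cmd 2 (t=11): FL=W FR=S RL=W RR=W
after cmd 3 (t=17): FL=W FR=W RL=W RR=W
after cmd 4 (t=32): FL=W FR=S RL=W RR=W
after cmd 5 (t=36): FL=W FR=W RL=W RR=W
after cmd 6 (t=42): FL=S FR=W RL=S RR=S


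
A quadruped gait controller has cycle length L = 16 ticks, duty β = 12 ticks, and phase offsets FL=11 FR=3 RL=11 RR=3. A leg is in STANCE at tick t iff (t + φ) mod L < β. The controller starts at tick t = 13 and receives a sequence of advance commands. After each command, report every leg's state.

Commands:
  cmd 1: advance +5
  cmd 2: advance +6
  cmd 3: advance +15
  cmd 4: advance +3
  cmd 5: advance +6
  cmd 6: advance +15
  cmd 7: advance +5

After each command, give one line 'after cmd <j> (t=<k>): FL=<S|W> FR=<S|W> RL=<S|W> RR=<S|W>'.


start t=13: FL=S FR=S RL=S RR=S
cmd 1: advance +5 → t=18, phase=(13,5,13,5) → FL=W FR=S RL=W RR=S
cmd 2: advance +6 → t=24, phase=(3,11,3,11) → FL=S FR=S RL=S RR=S
cmd 3: advance +15 → t=39, phase=(2,10,2,10) → FL=S FR=S RL=S RR=S
cmd 4: advance +3 → t=42, phase=(5,13,5,13) → FL=S FR=W RL=S RR=W
cmd 5: advance +6 → t=48, phase=(11,3,11,3) → FL=S FR=S RL=S RR=S
cmd 6: advance +15 → t=63, phase=(10,2,10,2) → FL=S FR=S RL=S RR=S
cmd 7: advance +5 → t=68, phase=(15,7,15,7) → FL=W FR=S RL=W RR=S

after cmd 1 (t=18): FL=W FR=S RL=W RR=S
after cmd 2 (t=24): FL=S FR=S RL=S RR=S
after cmd 3 (t=39): FL=S FR=S RL=S RR=S
after cmd 4 (t=42): FL=S FR=W RL=S RR=W
after cmd 5 (t=48): FL=S FR=S RL=S RR=S
after cmd 6 (t=63): FL=S FR=S RL=S RR=S
after cmd 7 (t=68): FL=W FR=S RL=W RR=S


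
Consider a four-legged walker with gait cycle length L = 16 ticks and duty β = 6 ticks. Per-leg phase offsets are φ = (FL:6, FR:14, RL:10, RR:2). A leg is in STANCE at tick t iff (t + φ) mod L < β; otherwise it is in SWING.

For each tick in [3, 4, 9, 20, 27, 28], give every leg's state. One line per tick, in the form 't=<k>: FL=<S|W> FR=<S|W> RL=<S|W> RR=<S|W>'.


t=3: FL=W FR=S RL=W RR=S
t=4: FL=W FR=S RL=W RR=W
t=9: FL=W FR=W RL=S RR=W
t=20: FL=W FR=S RL=W RR=W
t=27: FL=S FR=W RL=S RR=W
t=28: FL=S FR=W RL=W RR=W

t=3: phase=(9,1,13,5) vs β=6 → FL=W FR=S RL=W RR=S
t=4: phase=(10,2,14,6) vs β=6 → FL=W FR=S RL=W RR=W
t=9: phase=(15,7,3,11) vs β=6 → FL=W FR=W RL=S RR=W
t=20: phase=(10,2,14,6) vs β=6 → FL=W FR=S RL=W RR=W
t=27: phase=(1,9,5,13) vs β=6 → FL=S FR=W RL=S RR=W
t=28: phase=(2,10,6,14) vs β=6 → FL=S FR=W RL=W RR=W


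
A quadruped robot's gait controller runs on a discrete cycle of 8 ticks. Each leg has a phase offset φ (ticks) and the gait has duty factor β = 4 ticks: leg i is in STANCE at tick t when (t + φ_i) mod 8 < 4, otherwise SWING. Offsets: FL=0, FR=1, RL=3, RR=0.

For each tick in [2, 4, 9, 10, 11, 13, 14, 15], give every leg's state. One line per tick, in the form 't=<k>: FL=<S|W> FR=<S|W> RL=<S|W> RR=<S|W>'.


t=2: phase=(2,3,5,2) vs β=4 → FL=S FR=S RL=W RR=S
t=4: phase=(4,5,7,4) vs β=4 → FL=W FR=W RL=W RR=W
t=9: phase=(1,2,4,1) vs β=4 → FL=S FR=S RL=W RR=S
t=10: phase=(2,3,5,2) vs β=4 → FL=S FR=S RL=W RR=S
t=11: phase=(3,4,6,3) vs β=4 → FL=S FR=W RL=W RR=S
t=13: phase=(5,6,0,5) vs β=4 → FL=W FR=W RL=S RR=W
t=14: phase=(6,7,1,6) vs β=4 → FL=W FR=W RL=S RR=W
t=15: phase=(7,0,2,7) vs β=4 → FL=W FR=S RL=S RR=W

t=2: FL=S FR=S RL=W RR=S
t=4: FL=W FR=W RL=W RR=W
t=9: FL=S FR=S RL=W RR=S
t=10: FL=S FR=S RL=W RR=S
t=11: FL=S FR=W RL=W RR=S
t=13: FL=W FR=W RL=S RR=W
t=14: FL=W FR=W RL=S RR=W
t=15: FL=W FR=S RL=S RR=W


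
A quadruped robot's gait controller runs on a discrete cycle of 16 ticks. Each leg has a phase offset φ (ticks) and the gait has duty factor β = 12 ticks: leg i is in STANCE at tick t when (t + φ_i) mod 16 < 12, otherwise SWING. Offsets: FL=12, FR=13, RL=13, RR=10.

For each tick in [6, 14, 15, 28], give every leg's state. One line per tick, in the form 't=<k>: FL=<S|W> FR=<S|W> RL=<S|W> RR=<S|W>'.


t=6: FL=S FR=S RL=S RR=S
t=14: FL=S FR=S RL=S RR=S
t=15: FL=S FR=W RL=W RR=S
t=28: FL=S FR=S RL=S RR=S

t=6: phase=(2,3,3,0) vs β=12 → FL=S FR=S RL=S RR=S
t=14: phase=(10,11,11,8) vs β=12 → FL=S FR=S RL=S RR=S
t=15: phase=(11,12,12,9) vs β=12 → FL=S FR=W RL=W RR=S
t=28: phase=(8,9,9,6) vs β=12 → FL=S FR=S RL=S RR=S


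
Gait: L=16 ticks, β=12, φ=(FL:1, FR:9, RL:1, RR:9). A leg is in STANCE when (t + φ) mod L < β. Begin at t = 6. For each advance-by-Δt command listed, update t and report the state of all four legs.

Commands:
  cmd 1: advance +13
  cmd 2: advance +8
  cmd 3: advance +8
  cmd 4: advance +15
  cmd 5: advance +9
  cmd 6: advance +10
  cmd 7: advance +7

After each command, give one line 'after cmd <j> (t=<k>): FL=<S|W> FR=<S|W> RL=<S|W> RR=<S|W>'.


after cmd 1 (t=19): FL=S FR=W RL=S RR=W
after cmd 2 (t=27): FL=W FR=S RL=W RR=S
after cmd 3 (t=35): FL=S FR=W RL=S RR=W
after cmd 4 (t=50): FL=S FR=S RL=S RR=S
after cmd 5 (t=59): FL=W FR=S RL=W RR=S
after cmd 6 (t=69): FL=S FR=W RL=S RR=W
after cmd 7 (t=76): FL=W FR=S RL=W RR=S

start t=6: FL=S FR=W RL=S RR=W
cmd 1: advance +13 → t=19, phase=(4,12,4,12) → FL=S FR=W RL=S RR=W
cmd 2: advance +8 → t=27, phase=(12,4,12,4) → FL=W FR=S RL=W RR=S
cmd 3: advance +8 → t=35, phase=(4,12,4,12) → FL=S FR=W RL=S RR=W
cmd 4: advance +15 → t=50, phase=(3,11,3,11) → FL=S FR=S RL=S RR=S
cmd 5: advance +9 → t=59, phase=(12,4,12,4) → FL=W FR=S RL=W RR=S
cmd 6: advance +10 → t=69, phase=(6,14,6,14) → FL=S FR=W RL=S RR=W
cmd 7: advance +7 → t=76, phase=(13,5,13,5) → FL=W FR=S RL=W RR=S


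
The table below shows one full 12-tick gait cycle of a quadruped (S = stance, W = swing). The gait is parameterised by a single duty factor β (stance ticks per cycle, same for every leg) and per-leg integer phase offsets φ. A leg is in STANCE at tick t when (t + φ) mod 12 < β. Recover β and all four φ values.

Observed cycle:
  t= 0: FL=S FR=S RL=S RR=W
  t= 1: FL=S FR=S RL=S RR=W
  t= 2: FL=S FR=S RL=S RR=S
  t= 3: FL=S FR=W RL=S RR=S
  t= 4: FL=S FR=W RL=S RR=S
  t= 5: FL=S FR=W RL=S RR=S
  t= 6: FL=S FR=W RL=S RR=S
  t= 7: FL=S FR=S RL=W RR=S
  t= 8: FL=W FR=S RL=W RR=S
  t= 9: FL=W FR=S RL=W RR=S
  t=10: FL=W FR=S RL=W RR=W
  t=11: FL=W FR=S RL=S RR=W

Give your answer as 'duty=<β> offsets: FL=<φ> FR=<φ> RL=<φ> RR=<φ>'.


duty β = stance ticks per leg = 8
FL: stance ticks = 8; W→S at t=0 → φ=0
FR: stance ticks = 8; W→S at t=7 → φ=5
RL: stance ticks = 8; W→S at t=11 → φ=1
RR: stance ticks = 8; W→S at t=2 → φ=10

duty=8 offsets: FL=0 FR=5 RL=1 RR=10


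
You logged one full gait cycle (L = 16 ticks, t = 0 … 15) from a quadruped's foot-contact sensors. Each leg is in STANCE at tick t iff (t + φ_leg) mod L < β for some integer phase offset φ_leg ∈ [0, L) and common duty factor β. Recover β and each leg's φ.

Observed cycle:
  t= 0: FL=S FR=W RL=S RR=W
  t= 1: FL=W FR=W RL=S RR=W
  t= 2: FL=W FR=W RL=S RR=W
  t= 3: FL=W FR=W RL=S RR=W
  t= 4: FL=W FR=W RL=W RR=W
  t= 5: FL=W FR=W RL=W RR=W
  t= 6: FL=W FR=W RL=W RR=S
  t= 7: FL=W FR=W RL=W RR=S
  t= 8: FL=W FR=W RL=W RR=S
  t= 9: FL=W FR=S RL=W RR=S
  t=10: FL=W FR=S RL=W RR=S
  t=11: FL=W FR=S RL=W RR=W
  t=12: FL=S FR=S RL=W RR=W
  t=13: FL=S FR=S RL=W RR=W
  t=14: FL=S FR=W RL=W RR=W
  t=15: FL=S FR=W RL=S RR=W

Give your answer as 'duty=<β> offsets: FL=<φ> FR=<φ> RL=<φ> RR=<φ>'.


duty β = stance ticks per leg = 5
FL: stance ticks = 5; W→S at t=12 → φ=4
FR: stance ticks = 5; W→S at t=9 → φ=7
RL: stance ticks = 5; W→S at t=15 → φ=1
RR: stance ticks = 5; W→S at t=6 → φ=10

duty=5 offsets: FL=4 FR=7 RL=1 RR=10


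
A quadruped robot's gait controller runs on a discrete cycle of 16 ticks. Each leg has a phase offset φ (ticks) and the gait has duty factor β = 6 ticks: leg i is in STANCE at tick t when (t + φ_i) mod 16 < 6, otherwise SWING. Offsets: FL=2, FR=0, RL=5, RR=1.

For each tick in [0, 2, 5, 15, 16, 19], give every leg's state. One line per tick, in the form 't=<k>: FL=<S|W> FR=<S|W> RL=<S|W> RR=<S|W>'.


t=0: phase=(2,0,5,1) vs β=6 → FL=S FR=S RL=S RR=S
t=2: phase=(4,2,7,3) vs β=6 → FL=S FR=S RL=W RR=S
t=5: phase=(7,5,10,6) vs β=6 → FL=W FR=S RL=W RR=W
t=15: phase=(1,15,4,0) vs β=6 → FL=S FR=W RL=S RR=S
t=16: phase=(2,0,5,1) vs β=6 → FL=S FR=S RL=S RR=S
t=19: phase=(5,3,8,4) vs β=6 → FL=S FR=S RL=W RR=S

t=0: FL=S FR=S RL=S RR=S
t=2: FL=S FR=S RL=W RR=S
t=5: FL=W FR=S RL=W RR=W
t=15: FL=S FR=W RL=S RR=S
t=16: FL=S FR=S RL=S RR=S
t=19: FL=S FR=S RL=W RR=S


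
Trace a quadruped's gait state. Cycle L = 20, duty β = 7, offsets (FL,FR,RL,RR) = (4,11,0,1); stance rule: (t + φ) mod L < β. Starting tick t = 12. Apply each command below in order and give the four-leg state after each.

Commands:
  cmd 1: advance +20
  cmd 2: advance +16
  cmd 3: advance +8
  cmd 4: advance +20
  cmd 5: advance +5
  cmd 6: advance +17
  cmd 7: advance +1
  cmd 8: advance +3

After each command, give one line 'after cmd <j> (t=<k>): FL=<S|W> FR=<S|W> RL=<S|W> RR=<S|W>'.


start t=12: FL=W FR=S RL=W RR=W
cmd 1: advance +20 → t=32, phase=(16,3,12,13) → FL=W FR=S RL=W RR=W
cmd 2: advance +16 → t=48, phase=(12,19,8,9) → FL=W FR=W RL=W RR=W
cmd 3: advance +8 → t=56, phase=(0,7,16,17) → FL=S FR=W RL=W RR=W
cmd 4: advance +20 → t=76, phase=(0,7,16,17) → FL=S FR=W RL=W RR=W
cmd 5: advance +5 → t=81, phase=(5,12,1,2) → FL=S FR=W RL=S RR=S
cmd 6: advance +17 → t=98, phase=(2,9,18,19) → FL=S FR=W RL=W RR=W
cmd 7: advance +1 → t=99, phase=(3,10,19,0) → FL=S FR=W RL=W RR=S
cmd 8: advance +3 → t=102, phase=(6,13,2,3) → FL=S FR=W RL=S RR=S

after cmd 1 (t=32): FL=W FR=S RL=W RR=W
after cmd 2 (t=48): FL=W FR=W RL=W RR=W
after cmd 3 (t=56): FL=S FR=W RL=W RR=W
after cmd 4 (t=76): FL=S FR=W RL=W RR=W
after cmd 5 (t=81): FL=S FR=W RL=S RR=S
after cmd 6 (t=98): FL=S FR=W RL=W RR=W
after cmd 7 (t=99): FL=S FR=W RL=W RR=S
after cmd 8 (t=102): FL=S FR=W RL=S RR=S


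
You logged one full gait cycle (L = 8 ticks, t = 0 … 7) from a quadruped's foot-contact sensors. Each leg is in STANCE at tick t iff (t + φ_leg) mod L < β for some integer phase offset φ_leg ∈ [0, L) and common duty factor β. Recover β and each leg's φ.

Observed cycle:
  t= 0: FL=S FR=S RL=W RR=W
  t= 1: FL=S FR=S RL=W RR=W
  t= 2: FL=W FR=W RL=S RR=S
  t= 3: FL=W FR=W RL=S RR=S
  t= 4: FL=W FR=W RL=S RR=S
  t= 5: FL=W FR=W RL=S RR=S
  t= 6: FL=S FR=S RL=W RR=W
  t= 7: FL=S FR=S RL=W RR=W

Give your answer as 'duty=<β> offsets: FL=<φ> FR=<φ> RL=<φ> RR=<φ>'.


duty β = stance ticks per leg = 4
FL: stance ticks = 4; W→S at t=6 → φ=2
FR: stance ticks = 4; W→S at t=6 → φ=2
RL: stance ticks = 4; W→S at t=2 → φ=6
RR: stance ticks = 4; W→S at t=2 → φ=6

duty=4 offsets: FL=2 FR=2 RL=6 RR=6
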